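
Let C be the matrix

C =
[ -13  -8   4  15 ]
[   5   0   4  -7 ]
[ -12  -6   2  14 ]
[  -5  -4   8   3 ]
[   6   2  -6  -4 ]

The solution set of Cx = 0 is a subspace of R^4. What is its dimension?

1

Row reduce to echelon form.
R2 ← R2 + (5/13)·R1: [0, -40/13, 72/13, -16/13]
R3 ← R3 − (12/13)·R1: [0, 18/13, -22/13, 2/13]
R4 ← R4 − (5/13)·R1: [0, -12/13, 84/13, -36/13]
R5 ← R5 + (6/13)·R1: [0, -22/13, -54/13, 38/13]
R3 ← R3 + (9/20)·R2: [0, 0, 4/5, -2/5]
R4 ← R4 − (3/10)·R2: [0, 0, 24/5, -12/5]
R5 ← R5 − (11/20)·R2: [0, 0, -36/5, 18/5]
R4 ← R4 − (6)·R3: [0, 0, 0, 0]
R5 ← R5 + (9)·R3: [0, 0, 0, 0]
3 nonzero rows, so rank(C) = 3.
C has 4 columns; by rank–nullity, nullity = 4 − 3 = 1.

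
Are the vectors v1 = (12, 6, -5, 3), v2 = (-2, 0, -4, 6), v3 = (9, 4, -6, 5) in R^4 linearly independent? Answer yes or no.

yes

Form the matrix with these vectors as rows and row reduce.
R2 ← R2 + (1/6)·R1: [0, 1, -29/6, 13/2]
R3 ← R3 − (3/4)·R1: [0, -1/2, -9/4, 11/4]
R3 ← R3 + (1/2)·R2: [0, 0, -14/3, 6]
3 nonzero rows, so the 3 vectors span a space of dimension 3.
Since 3 = 3, the vectors are linearly independent.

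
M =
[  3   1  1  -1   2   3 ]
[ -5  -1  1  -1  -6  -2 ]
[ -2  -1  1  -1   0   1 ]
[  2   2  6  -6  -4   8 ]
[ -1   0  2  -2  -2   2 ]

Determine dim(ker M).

Row reduce to echelon form.
R2 ← R2 + (5/3)·R1: [0, 2/3, 8/3, -8/3, -8/3, 3]
R3 ← R3 + (2/3)·R1: [0, -1/3, 5/3, -5/3, 4/3, 3]
R4 ← R4 − (2/3)·R1: [0, 4/3, 16/3, -16/3, -16/3, 6]
R5 ← R5 + (1/3)·R1: [0, 1/3, 7/3, -7/3, -4/3, 3]
R3 ← R3 + (1/2)·R2: [0, 0, 3, -3, 0, 9/2]
R4 ← R4 − (2)·R2: [0, 0, 0, 0, 0, 0]
R5 ← R5 − (1/2)·R2: [0, 0, 1, -1, 0, 3/2]
R5 ← R5 − (1/3)·R3: [0, 0, 0, 0, 0, 0]
3 nonzero rows, so rank(M) = 3.
M has 6 columns; by rank–nullity, nullity = 6 − 3 = 3.

3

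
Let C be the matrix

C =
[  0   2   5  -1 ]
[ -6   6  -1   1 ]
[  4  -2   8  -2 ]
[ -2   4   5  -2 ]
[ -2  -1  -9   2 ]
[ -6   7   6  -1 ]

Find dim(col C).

4

Row reduce to echelon form.
Swap R1 ↔ R2
R3 ← R3 + (2/3)·R1: [0, 2, 22/3, -4/3]
R4 ← R4 − (1/3)·R1: [0, 2, 16/3, -7/3]
R5 ← R5 − (1/3)·R1: [0, -3, -26/3, 5/3]
R6 ← R6 − R1: [0, 1, 7, -2]
R3 ← R3 − R2: [0, 0, 7/3, -1/3]
R4 ← R4 − R2: [0, 0, 1/3, -4/3]
R5 ← R5 + (3/2)·R2: [0, 0, -7/6, 1/6]
R6 ← R6 − (1/2)·R2: [0, 0, 9/2, -3/2]
R4 ← R4 − (1/7)·R3: [0, 0, 0, -9/7]
R5 ← R5 + (1/2)·R3: [0, 0, 0, 0]
R6 ← R6 − (27/14)·R3: [0, 0, 0, -6/7]
R6 ← R6 − (2/3)·R4: [0, 0, 0, 0]
Echelon form has 4 nonzero rows, so rank(C) = 4.
The column space has dimension equal to the rank: 4.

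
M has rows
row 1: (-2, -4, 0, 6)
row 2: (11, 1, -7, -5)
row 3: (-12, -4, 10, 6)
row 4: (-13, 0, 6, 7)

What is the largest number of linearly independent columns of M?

3

Row reduce to echelon form.
R2 ← R2 + (11/2)·R1: [0, -21, -7, 28]
R3 ← R3 − (6)·R1: [0, 20, 10, -30]
R4 ← R4 − (13/2)·R1: [0, 26, 6, -32]
R3 ← R3 + (20/21)·R2: [0, 0, 10/3, -10/3]
R4 ← R4 + (26/21)·R2: [0, 0, -8/3, 8/3]
R4 ← R4 + (4/5)·R3: [0, 0, 0, 0]
Echelon form has 3 nonzero rows, so rank(M) = 3.
The rank gives the maximum number of linearly independent columns: 3.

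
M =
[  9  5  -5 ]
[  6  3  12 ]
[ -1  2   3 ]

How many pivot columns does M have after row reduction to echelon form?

Row reduce to echelon form.
R2 ← R2 − (2/3)·R1: [0, -1/3, 46/3]
R3 ← R3 + (1/9)·R1: [0, 23/9, 22/9]
R3 ← R3 + (23/3)·R2: [0, 0, 120]
Echelon form has 3 nonzero rows, so rank(M) = 3.
Each nonzero row contributes one pivot column: 3 pivot columns.

3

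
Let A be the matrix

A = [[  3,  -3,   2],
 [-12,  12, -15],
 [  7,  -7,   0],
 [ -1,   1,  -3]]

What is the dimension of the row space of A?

2

Row reduce to echelon form.
R2 ← R2 + (4)·R1: [0, 0, -7]
R3 ← R3 − (7/3)·R1: [0, 0, -14/3]
R4 ← R4 + (1/3)·R1: [0, 0, -7/3]
R3 ← R3 − (2/3)·R2: [0, 0, 0]
R4 ← R4 − (1/3)·R2: [0, 0, 0]
Echelon form has 2 nonzero rows, so rank(A) = 2.
The row space has dimension equal to the rank: 2.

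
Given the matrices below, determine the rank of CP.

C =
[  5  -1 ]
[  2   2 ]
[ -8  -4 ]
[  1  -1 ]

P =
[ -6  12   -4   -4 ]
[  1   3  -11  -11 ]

2

First compute CP:
[[-31,  57,  -9,  -9],
 [-10,  30, -30, -30],
 [ 44, -108,  76,  76],
 [ -7,   9,   7,   7]]
Now row reduce the product.
R2 ← R2 − (10/31)·R1: [0, 360/31, -840/31, -840/31]
R3 ← R3 + (44/31)·R1: [0, -840/31, 1960/31, 1960/31]
R4 ← R4 − (7/31)·R1: [0, -120/31, 280/31, 280/31]
R3 ← R3 + (7/3)·R2: [0, 0, 0, 0]
R4 ← R4 + (1/3)·R2: [0, 0, 0, 0]
2 nonzero rows, so rank(CP) = 2.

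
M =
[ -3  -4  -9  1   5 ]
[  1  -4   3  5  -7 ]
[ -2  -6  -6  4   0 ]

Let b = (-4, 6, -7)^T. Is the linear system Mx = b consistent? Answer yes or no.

no

Row reduce the augmented matrix [M | b].
R2 ← R2 + (1/3)·R1: [0, -16/3, 0, 16/3, -16/3, 14/3]
R3 ← R3 − (2/3)·R1: [0, -10/3, 0, 10/3, -10/3, -13/3]
R3 ← R3 − (5/8)·R2: [0, 0, 0, 0, 0, -29/4]
The echelon form has 3 nonzero rows; the last pivot sits in the augmented column, so rank(M) = 2 but rank([M|b]) = 3.
Since the ranks differ, the system is inconsistent.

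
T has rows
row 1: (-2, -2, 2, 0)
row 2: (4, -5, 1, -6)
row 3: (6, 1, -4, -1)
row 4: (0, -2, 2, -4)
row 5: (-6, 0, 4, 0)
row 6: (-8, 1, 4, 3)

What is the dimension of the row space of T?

3

Row reduce to echelon form.
R2 ← R2 + (2)·R1: [0, -9, 5, -6]
R3 ← R3 + (3)·R1: [0, -5, 2, -1]
R5 ← R5 − (3)·R1: [0, 6, -2, 0]
R6 ← R6 − (4)·R1: [0, 9, -4, 3]
R3 ← R3 − (5/9)·R2: [0, 0, -7/9, 7/3]
R4 ← R4 − (2/9)·R2: [0, 0, 8/9, -8/3]
R5 ← R5 + (2/3)·R2: [0, 0, 4/3, -4]
R6 ← R6 + R2: [0, 0, 1, -3]
R4 ← R4 + (8/7)·R3: [0, 0, 0, 0]
R5 ← R5 + (12/7)·R3: [0, 0, 0, 0]
R6 ← R6 + (9/7)·R3: [0, 0, 0, 0]
Echelon form has 3 nonzero rows, so rank(T) = 3.
The row space has dimension equal to the rank: 3.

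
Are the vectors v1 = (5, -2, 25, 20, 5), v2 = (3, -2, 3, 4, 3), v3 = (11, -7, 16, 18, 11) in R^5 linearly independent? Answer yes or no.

Form the matrix with these vectors as rows and row reduce.
R2 ← R2 − (3/5)·R1: [0, -4/5, -12, -8, 0]
R3 ← R3 − (11/5)·R1: [0, -13/5, -39, -26, 0]
R3 ← R3 − (13/4)·R2: [0, 0, 0, 0, 0]
2 nonzero rows, so the 3 vectors span a space of dimension 2.
Since 2 < 3, the vectors are linearly dependent.

no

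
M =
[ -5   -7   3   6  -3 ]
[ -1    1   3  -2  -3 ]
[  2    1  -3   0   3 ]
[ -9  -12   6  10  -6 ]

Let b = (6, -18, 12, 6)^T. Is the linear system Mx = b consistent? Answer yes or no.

Row reduce the augmented matrix [M | b].
R2 ← R2 − (1/5)·R1: [0, 12/5, 12/5, -16/5, -12/5, -96/5]
R3 ← R3 + (2/5)·R1: [0, -9/5, -9/5, 12/5, 9/5, 72/5]
R4 ← R4 − (9/5)·R1: [0, 3/5, 3/5, -4/5, -3/5, -24/5]
R3 ← R3 + (3/4)·R2: [0, 0, 0, 0, 0, 0]
R4 ← R4 − (1/4)·R2: [0, 0, 0, 0, 0, 0]
The echelon form has 2 nonzero rows, and every pivot lies in the first 5 columns, so rank(M) = rank([M|b]) = 2.
The system is consistent.

yes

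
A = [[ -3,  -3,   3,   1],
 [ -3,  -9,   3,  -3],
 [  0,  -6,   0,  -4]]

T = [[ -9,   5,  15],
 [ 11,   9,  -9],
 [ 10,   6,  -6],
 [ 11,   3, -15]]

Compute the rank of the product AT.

First compute AT:
[[ 35, -21, -51],
 [-75, -87,  63],
 [-110, -66, 114]]
Now row reduce the product.
R2 ← R2 + (15/7)·R1: [0, -132, -324/7]
R3 ← R3 + (22/7)·R1: [0, -132, -324/7]
R3 ← R3 − R2: [0, 0, 0]
2 nonzero rows, so rank(AT) = 2.

2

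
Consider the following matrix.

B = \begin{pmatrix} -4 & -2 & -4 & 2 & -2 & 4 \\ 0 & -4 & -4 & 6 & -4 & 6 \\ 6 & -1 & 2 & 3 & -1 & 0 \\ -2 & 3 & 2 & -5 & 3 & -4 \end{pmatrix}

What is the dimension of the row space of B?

Row reduce to echelon form.
R3 ← R3 + (3/2)·R1: [0, -4, -4, 6, -4, 6]
R4 ← R4 − (1/2)·R1: [0, 4, 4, -6, 4, -6]
R3 ← R3 − R2: [0, 0, 0, 0, 0, 0]
R4 ← R4 + R2: [0, 0, 0, 0, 0, 0]
Echelon form has 2 nonzero rows, so rank(B) = 2.
The row space has dimension equal to the rank: 2.

2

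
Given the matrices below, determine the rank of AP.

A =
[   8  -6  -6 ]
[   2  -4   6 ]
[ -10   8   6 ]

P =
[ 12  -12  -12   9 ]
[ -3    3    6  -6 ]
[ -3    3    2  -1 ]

2

First compute AP:
[[132, -132, -144, 114],
 [ 18, -18, -36,  36],
 [-162, 162, 180, -144]]
Now row reduce the product.
R2 ← R2 − (3/22)·R1: [0, 0, -180/11, 225/11]
R3 ← R3 + (27/22)·R1: [0, 0, 36/11, -45/11]
R3 ← R3 + (1/5)·R2: [0, 0, 0, 0]
2 nonzero rows, so rank(AP) = 2.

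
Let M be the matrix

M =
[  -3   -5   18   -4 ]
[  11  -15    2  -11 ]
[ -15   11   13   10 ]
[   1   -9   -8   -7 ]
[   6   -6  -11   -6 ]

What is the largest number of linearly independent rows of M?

Row reduce to echelon form.
R2 ← R2 + (11/3)·R1: [0, -100/3, 68, -77/3]
R3 ← R3 − (5)·R1: [0, 36, -77, 30]
R4 ← R4 + (1/3)·R1: [0, -32/3, -2, -25/3]
R5 ← R5 + (2)·R1: [0, -16, 25, -14]
R3 ← R3 + (27/25)·R2: [0, 0, -89/25, 57/25]
R4 ← R4 − (8/25)·R2: [0, 0, -594/25, -3/25]
R5 ← R5 − (12/25)·R2: [0, 0, -191/25, -42/25]
R4 ← R4 − (594/89)·R3: [0, 0, 0, -1365/89]
R5 ← R5 − (191/89)·R3: [0, 0, 0, -585/89]
R5 ← R5 − (3/7)·R4: [0, 0, 0, 0]
Echelon form has 4 nonzero rows, so rank(M) = 4.
The rank gives the maximum number of linearly independent rows: 4.

4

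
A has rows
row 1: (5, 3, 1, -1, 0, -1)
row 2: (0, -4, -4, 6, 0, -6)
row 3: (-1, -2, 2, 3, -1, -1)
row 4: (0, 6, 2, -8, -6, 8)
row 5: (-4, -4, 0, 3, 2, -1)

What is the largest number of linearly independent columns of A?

Row reduce to echelon form.
R3 ← R3 + (1/5)·R1: [0, -7/5, 11/5, 14/5, -1, -6/5]
R5 ← R5 + (4/5)·R1: [0, -8/5, 4/5, 11/5, 2, -9/5]
R3 ← R3 − (7/20)·R2: [0, 0, 18/5, 7/10, -1, 9/10]
R4 ← R4 + (3/2)·R2: [0, 0, -4, 1, -6, -1]
R5 ← R5 − (2/5)·R2: [0, 0, 12/5, -1/5, 2, 3/5]
R4 ← R4 + (10/9)·R3: [0, 0, 0, 16/9, -64/9, 0]
R5 ← R5 − (2/3)·R3: [0, 0, 0, -2/3, 8/3, 0]
R5 ← R5 + (3/8)·R4: [0, 0, 0, 0, 0, 0]
Echelon form has 4 nonzero rows, so rank(A) = 4.
The rank gives the maximum number of linearly independent columns: 4.

4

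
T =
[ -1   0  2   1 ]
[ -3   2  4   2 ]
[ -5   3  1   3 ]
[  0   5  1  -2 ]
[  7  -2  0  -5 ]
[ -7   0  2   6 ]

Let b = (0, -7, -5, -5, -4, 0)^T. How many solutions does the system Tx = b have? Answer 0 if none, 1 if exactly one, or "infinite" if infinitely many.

0

Row reduce the augmented matrix [T | b].
R2 ← R2 − (3)·R1: [0, 2, -2, -1, -7]
R3 ← R3 − (5)·R1: [0, 3, -9, -2, -5]
R5 ← R5 + (7)·R1: [0, -2, 14, 2, -4]
R6 ← R6 − (7)·R1: [0, 0, -12, -1, 0]
R3 ← R3 − (3/2)·R2: [0, 0, -6, -1/2, 11/2]
R4 ← R4 − (5/2)·R2: [0, 0, 6, 1/2, 25/2]
R5 ← R5 + R2: [0, 0, 12, 1, -11]
R4 ← R4 + R3: [0, 0, 0, 0, 18]
R5 ← R5 + (2)·R3: [0, 0, 0, 0, 0]
R6 ← R6 − (2)·R3: [0, 0, 0, 0, -11]
R6 ← R6 + (11/18)·R4: [0, 0, 0, 0, 0]
The echelon form has 4 nonzero rows; the last pivot sits in the augmented column, so rank(T) = 3 but rank([T|b]) = 4.
Since the ranks differ, the system is inconsistent.
It has no solutions.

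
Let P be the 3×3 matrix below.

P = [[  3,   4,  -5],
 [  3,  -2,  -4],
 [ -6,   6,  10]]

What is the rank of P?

Row reduce to echelon form.
R2 ← R2 − R1: [0, -6, 1]
R3 ← R3 + (2)·R1: [0, 14, 0]
R3 ← R3 + (7/3)·R2: [0, 0, 7/3]
Echelon form has 3 nonzero rows, so rank(P) = 3.

3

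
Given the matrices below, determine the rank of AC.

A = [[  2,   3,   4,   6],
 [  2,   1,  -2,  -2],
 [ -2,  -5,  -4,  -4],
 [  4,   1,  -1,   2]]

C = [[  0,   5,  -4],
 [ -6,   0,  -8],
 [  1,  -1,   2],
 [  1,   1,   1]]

First compute AC:
[[ -8,  12, -18],
 [-10,  10, -22],
 [ 22, -10,  36],
 [ -5,  23, -24]]
Now row reduce the product.
R2 ← R2 − (5/4)·R1: [0, -5, 1/2]
R3 ← R3 + (11/4)·R1: [0, 23, -27/2]
R4 ← R4 − (5/8)·R1: [0, 31/2, -51/4]
R3 ← R3 + (23/5)·R2: [0, 0, -56/5]
R4 ← R4 + (31/10)·R2: [0, 0, -56/5]
R4 ← R4 − R3: [0, 0, 0]
3 nonzero rows, so rank(AC) = 3.

3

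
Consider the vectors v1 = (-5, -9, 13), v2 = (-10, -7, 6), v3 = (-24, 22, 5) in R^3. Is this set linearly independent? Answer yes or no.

Form the matrix with these vectors as rows and row reduce.
R2 ← R2 − (2)·R1: [0, 11, -20]
R3 ← R3 − (24/5)·R1: [0, 326/5, -287/5]
R3 ← R3 − (326/55)·R2: [0, 0, 3363/55]
3 nonzero rows, so the 3 vectors span a space of dimension 3.
Since 3 = 3, the vectors are linearly independent.

yes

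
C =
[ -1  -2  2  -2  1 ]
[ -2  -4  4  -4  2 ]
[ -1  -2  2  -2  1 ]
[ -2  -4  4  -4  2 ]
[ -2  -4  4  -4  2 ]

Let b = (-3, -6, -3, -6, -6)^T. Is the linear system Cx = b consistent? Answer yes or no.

yes

Row reduce the augmented matrix [C | b].
R2 ← R2 − (2)·R1: [0, 0, 0, 0, 0, 0]
R3 ← R3 − R1: [0, 0, 0, 0, 0, 0]
R4 ← R4 − (2)·R1: [0, 0, 0, 0, 0, 0]
R5 ← R5 − (2)·R1: [0, 0, 0, 0, 0, 0]
The echelon form has 1 nonzero rows, and every pivot lies in the first 5 columns, so rank(C) = rank([C|b]) = 1.
The system is consistent.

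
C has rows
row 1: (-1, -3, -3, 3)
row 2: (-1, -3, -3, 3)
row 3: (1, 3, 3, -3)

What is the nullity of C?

3

Row reduce to echelon form.
R2 ← R2 − R1: [0, 0, 0, 0]
R3 ← R3 + R1: [0, 0, 0, 0]
1 nonzero row, so rank(C) = 1.
C has 4 columns; by rank–nullity, nullity = 4 − 1 = 3.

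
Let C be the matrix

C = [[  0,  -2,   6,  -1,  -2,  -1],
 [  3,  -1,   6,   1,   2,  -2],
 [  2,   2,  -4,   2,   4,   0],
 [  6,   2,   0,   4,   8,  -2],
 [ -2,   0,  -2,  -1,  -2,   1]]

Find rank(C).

Row reduce to echelon form.
Swap R1 ↔ R2
R3 ← R3 − (2/3)·R1: [0, 8/3, -8, 4/3, 8/3, 4/3]
R4 ← R4 − (2)·R1: [0, 4, -12, 2, 4, 2]
R5 ← R5 + (2/3)·R1: [0, -2/3, 2, -1/3, -2/3, -1/3]
R3 ← R3 + (4/3)·R2: [0, 0, 0, 0, 0, 0]
R4 ← R4 + (2)·R2: [0, 0, 0, 0, 0, 0]
R5 ← R5 − (1/3)·R2: [0, 0, 0, 0, 0, 0]
Echelon form has 2 nonzero rows, so rank(C) = 2.

2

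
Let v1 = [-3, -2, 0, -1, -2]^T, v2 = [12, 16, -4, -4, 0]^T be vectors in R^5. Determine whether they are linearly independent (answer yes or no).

Form the matrix with these vectors as rows and row reduce.
R2 ← R2 + (4)·R1: [0, 8, -4, -8, -8]
2 nonzero rows, so the 2 vectors span a space of dimension 2.
Since 2 = 2, the vectors are linearly independent.

yes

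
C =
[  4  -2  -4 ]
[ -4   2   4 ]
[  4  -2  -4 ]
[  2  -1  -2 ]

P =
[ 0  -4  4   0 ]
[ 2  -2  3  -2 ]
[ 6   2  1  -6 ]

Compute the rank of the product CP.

1

First compute CP:
[[-28, -20,   6,  28],
 [ 28,  20,  -6, -28],
 [-28, -20,   6,  28],
 [-14, -10,   3,  14]]
Now row reduce the product.
R2 ← R2 + R1: [0, 0, 0, 0]
R3 ← R3 − R1: [0, 0, 0, 0]
R4 ← R4 − (1/2)·R1: [0, 0, 0, 0]
1 nonzero row, so rank(CP) = 1.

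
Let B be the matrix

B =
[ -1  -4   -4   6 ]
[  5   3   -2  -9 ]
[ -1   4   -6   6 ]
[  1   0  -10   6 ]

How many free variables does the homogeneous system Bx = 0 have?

1

Row reduce to echelon form.
R2 ← R2 + (5)·R1: [0, -17, -22, 21]
R3 ← R3 − R1: [0, 8, -2, 0]
R4 ← R4 + R1: [0, -4, -14, 12]
R3 ← R3 + (8/17)·R2: [0, 0, -210/17, 168/17]
R4 ← R4 − (4/17)·R2: [0, 0, -150/17, 120/17]
R4 ← R4 − (5/7)·R3: [0, 0, 0, 0]
3 nonzero rows, so rank(B) = 3.
B has 4 columns; by rank–nullity, nullity = 4 − 3 = 1.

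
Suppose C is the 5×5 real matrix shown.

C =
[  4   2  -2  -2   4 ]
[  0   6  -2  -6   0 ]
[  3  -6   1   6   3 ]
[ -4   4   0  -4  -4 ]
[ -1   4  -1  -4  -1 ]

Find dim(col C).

2

Row reduce to echelon form.
R3 ← R3 − (3/4)·R1: [0, -15/2, 5/2, 15/2, 0]
R4 ← R4 + R1: [0, 6, -2, -6, 0]
R5 ← R5 + (1/4)·R1: [0, 9/2, -3/2, -9/2, 0]
R3 ← R3 + (5/4)·R2: [0, 0, 0, 0, 0]
R4 ← R4 − R2: [0, 0, 0, 0, 0]
R5 ← R5 − (3/4)·R2: [0, 0, 0, 0, 0]
Echelon form has 2 nonzero rows, so rank(C) = 2.
The column space has dimension equal to the rank: 2.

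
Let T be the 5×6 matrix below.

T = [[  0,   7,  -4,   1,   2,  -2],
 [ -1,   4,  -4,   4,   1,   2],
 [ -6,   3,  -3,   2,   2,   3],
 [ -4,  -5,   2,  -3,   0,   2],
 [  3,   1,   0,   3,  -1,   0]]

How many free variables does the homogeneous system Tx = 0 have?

2

Row reduce to echelon form.
Swap R1 ↔ R2
R3 ← R3 − (6)·R1: [0, -21, 21, -22, -4, -9]
R4 ← R4 − (4)·R1: [0, -21, 18, -19, -4, -6]
R5 ← R5 + (3)·R1: [0, 13, -12, 15, 2, 6]
R3 ← R3 + (3)·R2: [0, 0, 9, -19, 2, -15]
R4 ← R4 + (3)·R2: [0, 0, 6, -16, 2, -12]
R5 ← R5 − (13/7)·R2: [0, 0, -32/7, 92/7, -12/7, 68/7]
R4 ← R4 − (2/3)·R3: [0, 0, 0, -10/3, 2/3, -2]
R5 ← R5 + (32/63)·R3: [0, 0, 0, 220/63, -44/63, 44/21]
R5 ← R5 + (22/21)·R4: [0, 0, 0, 0, 0, 0]
4 nonzero rows, so rank(T) = 4.
T has 6 columns; by rank–nullity, nullity = 6 − 4 = 2.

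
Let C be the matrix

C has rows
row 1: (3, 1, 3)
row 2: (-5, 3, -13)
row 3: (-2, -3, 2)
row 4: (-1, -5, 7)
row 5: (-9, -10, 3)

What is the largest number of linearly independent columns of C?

2

Row reduce to echelon form.
R2 ← R2 + (5/3)·R1: [0, 14/3, -8]
R3 ← R3 + (2/3)·R1: [0, -7/3, 4]
R4 ← R4 + (1/3)·R1: [0, -14/3, 8]
R5 ← R5 + (3)·R1: [0, -7, 12]
R3 ← R3 + (1/2)·R2: [0, 0, 0]
R4 ← R4 + R2: [0, 0, 0]
R5 ← R5 + (3/2)·R2: [0, 0, 0]
Echelon form has 2 nonzero rows, so rank(C) = 2.
The rank gives the maximum number of linearly independent columns: 2.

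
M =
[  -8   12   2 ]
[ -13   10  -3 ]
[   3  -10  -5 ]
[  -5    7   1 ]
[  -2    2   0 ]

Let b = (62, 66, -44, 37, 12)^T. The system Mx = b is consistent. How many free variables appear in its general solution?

Row reduce the augmented matrix [M | b].
R2 ← R2 − (13/8)·R1: [0, -19/2, -25/4, -139/4]
R3 ← R3 + (3/8)·R1: [0, -11/2, -17/4, -83/4]
R4 ← R4 − (5/8)·R1: [0, -1/2, -1/4, -7/4]
R5 ← R5 − (1/4)·R1: [0, -1, -1/2, -7/2]
R3 ← R3 − (11/19)·R2: [0, 0, -12/19, -12/19]
R4 ← R4 − (1/19)·R2: [0, 0, 3/38, 3/38]
R5 ← R5 − (2/19)·R2: [0, 0, 3/19, 3/19]
R4 ← R4 + (1/8)·R3: [0, 0, 0, 0]
R5 ← R5 + (1/4)·R3: [0, 0, 0, 0]
The echelon form has 3 nonzero rows, and every pivot lies in the first 3 columns, so rank(M) = rank([M|b]) = 3.
The system is consistent.
Free variables = (unknowns) − (rank) = 3 − 3 = 0.

0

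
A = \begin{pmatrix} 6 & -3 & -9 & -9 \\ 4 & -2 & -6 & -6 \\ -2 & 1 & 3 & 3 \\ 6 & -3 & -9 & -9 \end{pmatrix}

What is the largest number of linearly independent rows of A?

Row reduce to echelon form.
R2 ← R2 − (2/3)·R1: [0, 0, 0, 0]
R3 ← R3 + (1/3)·R1: [0, 0, 0, 0]
R4 ← R4 − R1: [0, 0, 0, 0]
Echelon form has 1 nonzero row, so rank(A) = 1.
The rank gives the maximum number of linearly independent rows: 1.

1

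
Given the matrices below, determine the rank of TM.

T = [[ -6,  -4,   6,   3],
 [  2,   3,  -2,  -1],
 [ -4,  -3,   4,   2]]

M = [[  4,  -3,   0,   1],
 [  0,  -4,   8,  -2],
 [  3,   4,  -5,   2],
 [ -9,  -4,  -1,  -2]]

First compute TM:
[[-33,  46, -65,   8],
 [ 11, -22,  35,  -6],
 [-22,  32, -46,   6]]
Now row reduce the product.
R2 ← R2 + (1/3)·R1: [0, -20/3, 40/3, -10/3]
R3 ← R3 − (2/3)·R1: [0, 4/3, -8/3, 2/3]
R3 ← R3 + (1/5)·R2: [0, 0, 0, 0]
2 nonzero rows, so rank(TM) = 2.

2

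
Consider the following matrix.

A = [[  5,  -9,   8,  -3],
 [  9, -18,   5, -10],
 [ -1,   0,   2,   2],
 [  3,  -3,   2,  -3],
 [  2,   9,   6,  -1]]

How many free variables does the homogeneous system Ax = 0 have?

0

Row reduce to echelon form.
R2 ← R2 − (9/5)·R1: [0, -9/5, -47/5, -23/5]
R3 ← R3 + (1/5)·R1: [0, -9/5, 18/5, 7/5]
R4 ← R4 − (3/5)·R1: [0, 12/5, -14/5, -6/5]
R5 ← R5 − (2/5)·R1: [0, 63/5, 14/5, 1/5]
R3 ← R3 − R2: [0, 0, 13, 6]
R4 ← R4 + (4/3)·R2: [0, 0, -46/3, -22/3]
R5 ← R5 + (7)·R2: [0, 0, -63, -32]
R4 ← R4 + (46/39)·R3: [0, 0, 0, -10/39]
R5 ← R5 + (63/13)·R3: [0, 0, 0, -38/13]
R5 ← R5 − (57/5)·R4: [0, 0, 0, 0]
4 nonzero rows, so rank(A) = 4.
A has 4 columns; by rank–nullity, nullity = 4 − 4 = 0.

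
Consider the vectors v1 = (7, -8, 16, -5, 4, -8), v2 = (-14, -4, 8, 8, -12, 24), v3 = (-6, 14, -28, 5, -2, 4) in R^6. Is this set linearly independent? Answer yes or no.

Form the matrix with these vectors as rows and row reduce.
R2 ← R2 + (2)·R1: [0, -20, 40, -2, -4, 8]
R3 ← R3 + (6/7)·R1: [0, 50/7, -100/7, 5/7, 10/7, -20/7]
R3 ← R3 + (5/14)·R2: [0, 0, 0, 0, 0, 0]
2 nonzero rows, so the 3 vectors span a space of dimension 2.
Since 2 < 3, the vectors are linearly dependent.

no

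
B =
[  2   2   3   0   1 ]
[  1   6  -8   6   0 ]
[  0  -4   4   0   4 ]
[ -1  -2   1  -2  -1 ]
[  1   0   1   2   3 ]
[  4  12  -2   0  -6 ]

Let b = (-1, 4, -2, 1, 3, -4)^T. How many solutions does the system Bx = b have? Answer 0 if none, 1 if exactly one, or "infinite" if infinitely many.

0

Row reduce the augmented matrix [B | b].
R2 ← R2 − (1/2)·R1: [0, 5, -19/2, 6, -1/2, 9/2]
R4 ← R4 + (1/2)·R1: [0, -1, 5/2, -2, -1/2, 1/2]
R5 ← R5 − (1/2)·R1: [0, -1, -1/2, 2, 5/2, 7/2]
R6 ← R6 − (2)·R1: [0, 8, -8, 0, -8, -2]
R3 ← R3 + (4/5)·R2: [0, 0, -18/5, 24/5, 18/5, 8/5]
R4 ← R4 + (1/5)·R2: [0, 0, 3/5, -4/5, -3/5, 7/5]
R5 ← R5 + (1/5)·R2: [0, 0, -12/5, 16/5, 12/5, 22/5]
R6 ← R6 − (8/5)·R2: [0, 0, 36/5, -48/5, -36/5, -46/5]
R4 ← R4 + (1/6)·R3: [0, 0, 0, 0, 0, 5/3]
R5 ← R5 − (2/3)·R3: [0, 0, 0, 0, 0, 10/3]
R6 ← R6 + (2)·R3: [0, 0, 0, 0, 0, -6]
R5 ← R5 − (2)·R4: [0, 0, 0, 0, 0, 0]
R6 ← R6 + (18/5)·R4: [0, 0, 0, 0, 0, 0]
The echelon form has 4 nonzero rows; the last pivot sits in the augmented column, so rank(B) = 3 but rank([B|b]) = 4.
Since the ranks differ, the system is inconsistent.
It has no solutions.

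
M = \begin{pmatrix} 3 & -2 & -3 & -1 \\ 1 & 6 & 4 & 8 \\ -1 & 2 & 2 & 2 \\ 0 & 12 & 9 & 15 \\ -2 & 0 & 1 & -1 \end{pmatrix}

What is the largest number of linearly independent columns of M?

Row reduce to echelon form.
R2 ← R2 − (1/3)·R1: [0, 20/3, 5, 25/3]
R3 ← R3 + (1/3)·R1: [0, 4/3, 1, 5/3]
R5 ← R5 + (2/3)·R1: [0, -4/3, -1, -5/3]
R3 ← R3 − (1/5)·R2: [0, 0, 0, 0]
R4 ← R4 − (9/5)·R2: [0, 0, 0, 0]
R5 ← R5 + (1/5)·R2: [0, 0, 0, 0]
Echelon form has 2 nonzero rows, so rank(M) = 2.
The rank gives the maximum number of linearly independent columns: 2.

2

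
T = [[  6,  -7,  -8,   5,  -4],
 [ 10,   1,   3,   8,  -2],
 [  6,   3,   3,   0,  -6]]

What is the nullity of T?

Row reduce to echelon form.
R2 ← R2 − (5/3)·R1: [0, 38/3, 49/3, -1/3, 14/3]
R3 ← R3 − R1: [0, 10, 11, -5, -2]
R3 ← R3 − (15/19)·R2: [0, 0, -36/19, -90/19, -108/19]
3 nonzero rows, so rank(T) = 3.
T has 5 columns; by rank–nullity, nullity = 5 − 3 = 2.

2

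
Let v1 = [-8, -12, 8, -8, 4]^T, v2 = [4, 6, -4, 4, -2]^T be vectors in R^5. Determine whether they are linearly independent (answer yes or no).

Form the matrix with these vectors as rows and row reduce.
R2 ← R2 + (1/2)·R1: [0, 0, 0, 0, 0]
1 nonzero row, so the 2 vectors span a space of dimension 1.
Since 1 < 2, the vectors are linearly dependent.

no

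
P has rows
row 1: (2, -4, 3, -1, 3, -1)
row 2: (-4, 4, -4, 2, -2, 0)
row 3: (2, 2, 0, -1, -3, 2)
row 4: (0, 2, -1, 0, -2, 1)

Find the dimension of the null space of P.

4

Row reduce to echelon form.
R2 ← R2 + (2)·R1: [0, -4, 2, 0, 4, -2]
R3 ← R3 − R1: [0, 6, -3, 0, -6, 3]
R3 ← R3 + (3/2)·R2: [0, 0, 0, 0, 0, 0]
R4 ← R4 + (1/2)·R2: [0, 0, 0, 0, 0, 0]
2 nonzero rows, so rank(P) = 2.
P has 6 columns; by rank–nullity, nullity = 6 − 2 = 4.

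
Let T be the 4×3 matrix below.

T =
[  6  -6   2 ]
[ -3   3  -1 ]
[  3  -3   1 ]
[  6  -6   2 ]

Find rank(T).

1

Row reduce to echelon form.
R2 ← R2 + (1/2)·R1: [0, 0, 0]
R3 ← R3 − (1/2)·R1: [0, 0, 0]
R4 ← R4 − R1: [0, 0, 0]
Echelon form has 1 nonzero row, so rank(T) = 1.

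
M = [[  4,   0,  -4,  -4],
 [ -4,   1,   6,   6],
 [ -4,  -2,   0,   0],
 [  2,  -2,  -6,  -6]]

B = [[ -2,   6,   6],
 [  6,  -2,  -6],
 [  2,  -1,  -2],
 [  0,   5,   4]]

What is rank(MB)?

2

First compute MB:
[[-16,   8,  16],
 [ 26,  -2, -18],
 [ -4, -20, -12],
 [-28,  -8,  12]]
Now row reduce the product.
R2 ← R2 + (13/8)·R1: [0, 11, 8]
R3 ← R3 − (1/4)·R1: [0, -22, -16]
R4 ← R4 − (7/4)·R1: [0, -22, -16]
R3 ← R3 + (2)·R2: [0, 0, 0]
R4 ← R4 + (2)·R2: [0, 0, 0]
2 nonzero rows, so rank(MB) = 2.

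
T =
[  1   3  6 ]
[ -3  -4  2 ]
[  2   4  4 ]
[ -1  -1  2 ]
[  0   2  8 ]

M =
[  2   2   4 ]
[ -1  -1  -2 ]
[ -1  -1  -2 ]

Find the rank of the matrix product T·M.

1

First compute TM:
[[ -7,  -7, -14],
 [ -4,  -4,  -8],
 [ -4,  -4,  -8],
 [ -3,  -3,  -6],
 [-10, -10, -20]]
Now row reduce the product.
R2 ← R2 − (4/7)·R1: [0, 0, 0]
R3 ← R3 − (4/7)·R1: [0, 0, 0]
R4 ← R4 − (3/7)·R1: [0, 0, 0]
R5 ← R5 − (10/7)·R1: [0, 0, 0]
1 nonzero row, so rank(TM) = 1.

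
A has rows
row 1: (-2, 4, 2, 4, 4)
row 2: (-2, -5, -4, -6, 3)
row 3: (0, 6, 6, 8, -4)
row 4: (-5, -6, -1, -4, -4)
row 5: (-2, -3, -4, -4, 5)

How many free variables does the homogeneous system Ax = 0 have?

Row reduce to echelon form.
R2 ← R2 − R1: [0, -9, -6, -10, -1]
R4 ← R4 − (5/2)·R1: [0, -16, -6, -14, -14]
R5 ← R5 − R1: [0, -7, -6, -8, 1]
R3 ← R3 + (2/3)·R2: [0, 0, 2, 4/3, -14/3]
R4 ← R4 − (16/9)·R2: [0, 0, 14/3, 34/9, -110/9]
R5 ← R5 − (7/9)·R2: [0, 0, -4/3, -2/9, 16/9]
R4 ← R4 − (7/3)·R3: [0, 0, 0, 2/3, -4/3]
R5 ← R5 + (2/3)·R3: [0, 0, 0, 2/3, -4/3]
R5 ← R5 − R4: [0, 0, 0, 0, 0]
4 nonzero rows, so rank(A) = 4.
A has 5 columns; by rank–nullity, nullity = 5 − 4 = 1.

1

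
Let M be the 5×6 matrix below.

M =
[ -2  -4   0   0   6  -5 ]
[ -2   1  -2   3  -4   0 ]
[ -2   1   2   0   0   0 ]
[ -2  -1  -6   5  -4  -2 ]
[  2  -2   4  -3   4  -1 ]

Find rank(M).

Row reduce to echelon form.
R2 ← R2 − R1: [0, 5, -2, 3, -10, 5]
R3 ← R3 − R1: [0, 5, 2, 0, -6, 5]
R4 ← R4 − R1: [0, 3, -6, 5, -10, 3]
R5 ← R5 + R1: [0, -6, 4, -3, 10, -6]
R3 ← R3 − R2: [0, 0, 4, -3, 4, 0]
R4 ← R4 − (3/5)·R2: [0, 0, -24/5, 16/5, -4, 0]
R5 ← R5 + (6/5)·R2: [0, 0, 8/5, 3/5, -2, 0]
R4 ← R4 + (6/5)·R3: [0, 0, 0, -2/5, 4/5, 0]
R5 ← R5 − (2/5)·R3: [0, 0, 0, 9/5, -18/5, 0]
R5 ← R5 + (9/2)·R4: [0, 0, 0, 0, 0, 0]
Echelon form has 4 nonzero rows, so rank(M) = 4.

4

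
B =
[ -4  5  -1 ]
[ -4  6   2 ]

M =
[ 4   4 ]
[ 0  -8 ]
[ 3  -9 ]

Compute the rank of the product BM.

First compute BM:
[[-19, -47],
 [-10, -82]]
Now row reduce the product.
R2 ← R2 − (10/19)·R1: [0, -1088/19]
2 nonzero rows, so rank(BM) = 2.

2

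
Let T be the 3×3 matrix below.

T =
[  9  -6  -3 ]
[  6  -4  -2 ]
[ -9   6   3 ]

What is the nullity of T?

2

Row reduce to echelon form.
R2 ← R2 − (2/3)·R1: [0, 0, 0]
R3 ← R3 + R1: [0, 0, 0]
1 nonzero row, so rank(T) = 1.
T has 3 columns; by rank–nullity, nullity = 3 − 1 = 2.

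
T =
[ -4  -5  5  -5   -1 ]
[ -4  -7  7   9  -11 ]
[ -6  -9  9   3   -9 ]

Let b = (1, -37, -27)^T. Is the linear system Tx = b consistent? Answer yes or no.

yes

Row reduce the augmented matrix [T | b].
R2 ← R2 − R1: [0, -2, 2, 14, -10, -38]
R3 ← R3 − (3/2)·R1: [0, -3/2, 3/2, 21/2, -15/2, -57/2]
R3 ← R3 − (3/4)·R2: [0, 0, 0, 0, 0, 0]
The echelon form has 2 nonzero rows, and every pivot lies in the first 5 columns, so rank(T) = rank([T|b]) = 2.
The system is consistent.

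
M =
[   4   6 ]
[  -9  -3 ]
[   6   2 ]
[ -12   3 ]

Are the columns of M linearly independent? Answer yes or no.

yes

Row reduce M to echelon form.
R2 ← R2 + (9/4)·R1: [0, 21/2]
R3 ← R3 − (3/2)·R1: [0, -7]
R4 ← R4 + (3)·R1: [0, 21]
R3 ← R3 + (2/3)·R2: [0, 0]
R4 ← R4 − (2)·R2: [0, 0]
2 pivots among 2 columns.
Every column is a pivot column, so the columns are linearly independent.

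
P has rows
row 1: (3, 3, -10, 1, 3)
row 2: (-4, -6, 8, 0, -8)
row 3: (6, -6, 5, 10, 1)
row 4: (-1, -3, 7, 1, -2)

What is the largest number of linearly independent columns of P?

Row reduce to echelon form.
R2 ← R2 + (4/3)·R1: [0, -2, -16/3, 4/3, -4]
R3 ← R3 − (2)·R1: [0, -12, 25, 8, -5]
R4 ← R4 + (1/3)·R1: [0, -2, 11/3, 4/3, -1]
R3 ← R3 − (6)·R2: [0, 0, 57, 0, 19]
R4 ← R4 − R2: [0, 0, 9, 0, 3]
R4 ← R4 − (3/19)·R3: [0, 0, 0, 0, 0]
Echelon form has 3 nonzero rows, so rank(P) = 3.
The rank gives the maximum number of linearly independent columns: 3.

3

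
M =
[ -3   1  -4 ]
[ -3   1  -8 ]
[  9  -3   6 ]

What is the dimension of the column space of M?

Row reduce to echelon form.
R2 ← R2 − R1: [0, 0, -4]
R3 ← R3 + (3)·R1: [0, 0, -6]
R3 ← R3 − (3/2)·R2: [0, 0, 0]
Echelon form has 2 nonzero rows, so rank(M) = 2.
The column space has dimension equal to the rank: 2.

2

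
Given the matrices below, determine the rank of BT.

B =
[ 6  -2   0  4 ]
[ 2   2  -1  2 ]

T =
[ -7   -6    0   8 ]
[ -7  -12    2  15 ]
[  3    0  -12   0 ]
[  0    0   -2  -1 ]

First compute BT:
[[-28, -12, -12,  14],
 [-31, -36,  12,  44]]
Now row reduce the product.
R2 ← R2 − (31/28)·R1: [0, -159/7, 177/7, 57/2]
2 nonzero rows, so rank(BT) = 2.

2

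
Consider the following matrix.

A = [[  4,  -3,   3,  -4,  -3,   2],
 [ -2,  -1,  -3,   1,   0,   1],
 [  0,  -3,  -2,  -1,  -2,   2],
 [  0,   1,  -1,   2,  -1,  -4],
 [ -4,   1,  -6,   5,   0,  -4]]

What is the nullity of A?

3

Row reduce to echelon form.
R2 ← R2 + (1/2)·R1: [0, -5/2, -3/2, -1, -3/2, 2]
R5 ← R5 + R1: [0, -2, -3, 1, -3, -2]
R3 ← R3 − (6/5)·R2: [0, 0, -1/5, 1/5, -1/5, -2/5]
R4 ← R4 + (2/5)·R2: [0, 0, -8/5, 8/5, -8/5, -16/5]
R5 ← R5 − (4/5)·R2: [0, 0, -9/5, 9/5, -9/5, -18/5]
R4 ← R4 − (8)·R3: [0, 0, 0, 0, 0, 0]
R5 ← R5 − (9)·R3: [0, 0, 0, 0, 0, 0]
3 nonzero rows, so rank(A) = 3.
A has 6 columns; by rank–nullity, nullity = 6 − 3 = 3.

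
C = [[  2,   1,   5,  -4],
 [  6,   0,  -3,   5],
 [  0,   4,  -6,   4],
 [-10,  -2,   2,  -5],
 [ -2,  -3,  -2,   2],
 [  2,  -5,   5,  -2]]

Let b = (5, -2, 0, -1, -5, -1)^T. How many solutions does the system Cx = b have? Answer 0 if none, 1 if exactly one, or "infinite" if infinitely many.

Row reduce the augmented matrix [C | b].
R2 ← R2 − (3)·R1: [0, -3, -18, 17, -17]
R4 ← R4 + (5)·R1: [0, 3, 27, -25, 24]
R5 ← R5 + R1: [0, -2, 3, -2, 0]
R6 ← R6 − R1: [0, -6, 0, 2, -6]
R3 ← R3 + (4/3)·R2: [0, 0, -30, 80/3, -68/3]
R4 ← R4 + R2: [0, 0, 9, -8, 7]
R5 ← R5 − (2/3)·R2: [0, 0, 15, -40/3, 34/3]
R6 ← R6 − (2)·R2: [0, 0, 36, -32, 28]
R4 ← R4 + (3/10)·R3: [0, 0, 0, 0, 1/5]
R5 ← R5 + (1/2)·R3: [0, 0, 0, 0, 0]
R6 ← R6 + (6/5)·R3: [0, 0, 0, 0, 4/5]
R6 ← R6 − (4)·R4: [0, 0, 0, 0, 0]
The echelon form has 4 nonzero rows; the last pivot sits in the augmented column, so rank(C) = 3 but rank([C|b]) = 4.
Since the ranks differ, the system is inconsistent.
It has no solutions.

0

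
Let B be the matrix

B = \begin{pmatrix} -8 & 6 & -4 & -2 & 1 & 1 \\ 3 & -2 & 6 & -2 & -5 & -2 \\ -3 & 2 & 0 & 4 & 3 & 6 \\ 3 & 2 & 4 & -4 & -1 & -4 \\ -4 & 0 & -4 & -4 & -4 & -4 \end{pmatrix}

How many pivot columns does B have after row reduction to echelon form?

Row reduce to echelon form.
R2 ← R2 + (3/8)·R1: [0, 1/4, 9/2, -11/4, -37/8, -13/8]
R3 ← R3 − (3/8)·R1: [0, -1/4, 3/2, 19/4, 21/8, 45/8]
R4 ← R4 + (3/8)·R1: [0, 17/4, 5/2, -19/4, -5/8, -29/8]
R5 ← R5 − (1/2)·R1: [0, -3, -2, -3, -9/2, -9/2]
R3 ← R3 + R2: [0, 0, 6, 2, -2, 4]
R4 ← R4 − (17)·R2: [0, 0, -74, 42, 78, 24]
R5 ← R5 + (12)·R2: [0, 0, 52, -36, -60, -24]
R4 ← R4 + (37/3)·R3: [0, 0, 0, 200/3, 160/3, 220/3]
R5 ← R5 − (26/3)·R3: [0, 0, 0, -160/3, -128/3, -176/3]
R5 ← R5 + (4/5)·R4: [0, 0, 0, 0, 0, 0]
Echelon form has 4 nonzero rows, so rank(B) = 4.
Each nonzero row contributes one pivot column: 4 pivot columns.

4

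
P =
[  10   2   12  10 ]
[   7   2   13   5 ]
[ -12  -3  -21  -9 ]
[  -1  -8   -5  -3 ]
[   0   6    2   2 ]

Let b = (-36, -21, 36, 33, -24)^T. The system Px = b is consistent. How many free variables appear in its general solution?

1

Row reduce the augmented matrix [P | b].
R2 ← R2 − (7/10)·R1: [0, 3/5, 23/5, -2, 21/5]
R3 ← R3 + (6/5)·R1: [0, -3/5, -33/5, 3, -36/5]
R4 ← R4 + (1/10)·R1: [0, -39/5, -19/5, -2, 147/5]
R3 ← R3 + R2: [0, 0, -2, 1, -3]
R4 ← R4 + (13)·R2: [0, 0, 56, -28, 84]
R5 ← R5 − (10)·R2: [0, 0, -44, 22, -66]
R4 ← R4 + (28)·R3: [0, 0, 0, 0, 0]
R5 ← R5 − (22)·R3: [0, 0, 0, 0, 0]
The echelon form has 3 nonzero rows, and every pivot lies in the first 4 columns, so rank(P) = rank([P|b]) = 3.
The system is consistent.
Free variables = (unknowns) − (rank) = 4 − 3 = 1.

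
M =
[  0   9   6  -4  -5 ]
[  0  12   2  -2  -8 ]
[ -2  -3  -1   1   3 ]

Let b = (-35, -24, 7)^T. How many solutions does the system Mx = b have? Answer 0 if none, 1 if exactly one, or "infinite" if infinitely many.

infinite

Row reduce the augmented matrix [M | b].
Swap R1 ↔ R3
R3 ← R3 − (3/4)·R2: [0, 0, 9/2, -5/2, 1, -17]
The echelon form has 3 nonzero rows, and every pivot lies in the first 5 columns, so rank(M) = rank([M|b]) = 3.
The system is consistent.
rank = 3 < 5 unknowns, so there are infinitely many solutions.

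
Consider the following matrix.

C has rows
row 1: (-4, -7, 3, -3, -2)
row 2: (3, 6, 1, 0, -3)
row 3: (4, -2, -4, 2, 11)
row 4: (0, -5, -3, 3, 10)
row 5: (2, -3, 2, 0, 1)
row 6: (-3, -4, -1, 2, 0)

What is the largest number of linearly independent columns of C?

5

Row reduce to echelon form.
R2 ← R2 + (3/4)·R1: [0, 3/4, 13/4, -9/4, -9/2]
R3 ← R3 + R1: [0, -9, -1, -1, 9]
R5 ← R5 + (1/2)·R1: [0, -13/2, 7/2, -3/2, 0]
R6 ← R6 − (3/4)·R1: [0, 5/4, -13/4, 17/4, 3/2]
R3 ← R3 + (12)·R2: [0, 0, 38, -28, -45]
R4 ← R4 + (20/3)·R2: [0, 0, 56/3, -12, -20]
R5 ← R5 + (26/3)·R2: [0, 0, 95/3, -21, -39]
R6 ← R6 − (5/3)·R2: [0, 0, -26/3, 8, 9]
R4 ← R4 − (28/57)·R3: [0, 0, 0, 100/57, 40/19]
R5 ← R5 − (5/6)·R3: [0, 0, 0, 7/3, -3/2]
R6 ← R6 + (13/57)·R3: [0, 0, 0, 92/57, -24/19]
R5 ← R5 − (133/100)·R4: [0, 0, 0, 0, -43/10]
R6 ← R6 − (23/25)·R4: [0, 0, 0, 0, -16/5]
R6 ← R6 − (32/43)·R5: [0, 0, 0, 0, 0]
Echelon form has 5 nonzero rows, so rank(C) = 5.
The rank gives the maximum number of linearly independent columns: 5.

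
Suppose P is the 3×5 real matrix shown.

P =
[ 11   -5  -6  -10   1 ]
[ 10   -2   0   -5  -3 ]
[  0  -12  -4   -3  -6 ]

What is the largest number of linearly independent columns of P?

Row reduce to echelon form.
R2 ← R2 − (10/11)·R1: [0, 28/11, 60/11, 45/11, -43/11]
R3 ← R3 + (33/7)·R2: [0, 0, 152/7, 114/7, -171/7]
Echelon form has 3 nonzero rows, so rank(P) = 3.
The rank gives the maximum number of linearly independent columns: 3.

3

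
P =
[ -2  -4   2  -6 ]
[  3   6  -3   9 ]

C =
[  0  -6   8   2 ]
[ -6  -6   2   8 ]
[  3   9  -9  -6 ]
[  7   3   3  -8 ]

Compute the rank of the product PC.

1

First compute PC:
[[-12,  36, -60,   0],
 [ 18, -54,  90,   0]]
Now row reduce the product.
R2 ← R2 + (3/2)·R1: [0, 0, 0, 0]
1 nonzero row, so rank(PC) = 1.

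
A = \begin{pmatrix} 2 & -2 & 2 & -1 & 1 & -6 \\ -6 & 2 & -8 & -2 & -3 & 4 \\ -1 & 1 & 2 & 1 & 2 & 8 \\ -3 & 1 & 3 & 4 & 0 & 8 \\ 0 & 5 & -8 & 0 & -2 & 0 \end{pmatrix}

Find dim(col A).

5

Row reduce to echelon form.
R2 ← R2 + (3)·R1: [0, -4, -2, -5, 0, -14]
R3 ← R3 + (1/2)·R1: [0, 0, 3, 1/2, 5/2, 5]
R4 ← R4 + (3/2)·R1: [0, -2, 6, 5/2, 3/2, -1]
R4 ← R4 − (1/2)·R2: [0, 0, 7, 5, 3/2, 6]
R5 ← R5 + (5/4)·R2: [0, 0, -21/2, -25/4, -2, -35/2]
R4 ← R4 − (7/3)·R3: [0, 0, 0, 23/6, -13/3, -17/3]
R5 ← R5 + (7/2)·R3: [0, 0, 0, -9/2, 27/4, 0]
R5 ← R5 + (27/23)·R4: [0, 0, 0, 0, 153/92, -153/23]
Echelon form has 5 nonzero rows, so rank(A) = 5.
The column space has dimension equal to the rank: 5.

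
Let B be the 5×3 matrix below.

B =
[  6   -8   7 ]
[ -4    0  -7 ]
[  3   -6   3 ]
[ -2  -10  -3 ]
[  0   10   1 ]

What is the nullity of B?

Row reduce to echelon form.
R2 ← R2 + (2/3)·R1: [0, -16/3, -7/3]
R3 ← R3 − (1/2)·R1: [0, -2, -1/2]
R4 ← R4 + (1/3)·R1: [0, -38/3, -2/3]
R3 ← R3 − (3/8)·R2: [0, 0, 3/8]
R4 ← R4 − (19/8)·R2: [0, 0, 39/8]
R5 ← R5 + (15/8)·R2: [0, 0, -27/8]
R4 ← R4 − (13)·R3: [0, 0, 0]
R5 ← R5 + (9)·R3: [0, 0, 0]
3 nonzero rows, so rank(B) = 3.
B has 3 columns; by rank–nullity, nullity = 3 − 3 = 0.

0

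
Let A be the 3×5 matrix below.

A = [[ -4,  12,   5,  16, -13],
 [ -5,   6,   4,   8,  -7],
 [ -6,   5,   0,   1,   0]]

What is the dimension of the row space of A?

Row reduce to echelon form.
R2 ← R2 − (5/4)·R1: [0, -9, -9/4, -12, 37/4]
R3 ← R3 − (3/2)·R1: [0, -13, -15/2, -23, 39/2]
R3 ← R3 − (13/9)·R2: [0, 0, -17/4, -17/3, 221/36]
Echelon form has 3 nonzero rows, so rank(A) = 3.
The row space has dimension equal to the rank: 3.

3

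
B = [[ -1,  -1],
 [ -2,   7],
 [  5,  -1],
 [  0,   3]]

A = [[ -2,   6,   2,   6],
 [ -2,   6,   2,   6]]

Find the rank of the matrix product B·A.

1

First compute BA:
[[  4, -12,  -4, -12],
 [-10,  30,  10,  30],
 [ -8,  24,   8,  24],
 [ -6,  18,   6,  18]]
Now row reduce the product.
R2 ← R2 + (5/2)·R1: [0, 0, 0, 0]
R3 ← R3 + (2)·R1: [0, 0, 0, 0]
R4 ← R4 + (3/2)·R1: [0, 0, 0, 0]
1 nonzero row, so rank(BA) = 1.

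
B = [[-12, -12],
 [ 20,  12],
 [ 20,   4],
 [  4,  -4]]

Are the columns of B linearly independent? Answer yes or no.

yes

Row reduce B to echelon form.
R2 ← R2 + (5/3)·R1: [0, -8]
R3 ← R3 + (5/3)·R1: [0, -16]
R4 ← R4 + (1/3)·R1: [0, -8]
R3 ← R3 − (2)·R2: [0, 0]
R4 ← R4 − R2: [0, 0]
2 pivots among 2 columns.
Every column is a pivot column, so the columns are linearly independent.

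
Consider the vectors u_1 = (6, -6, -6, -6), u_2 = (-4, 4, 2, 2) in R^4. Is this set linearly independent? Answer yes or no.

Form the matrix with these vectors as rows and row reduce.
R2 ← R2 + (2/3)·R1: [0, 0, -2, -2]
2 nonzero rows, so the 2 vectors span a space of dimension 2.
Since 2 = 2, the vectors are linearly independent.

yes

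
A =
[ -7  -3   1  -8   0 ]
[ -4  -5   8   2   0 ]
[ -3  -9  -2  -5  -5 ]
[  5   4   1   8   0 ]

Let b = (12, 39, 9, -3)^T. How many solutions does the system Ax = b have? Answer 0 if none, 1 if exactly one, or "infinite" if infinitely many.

Row reduce the augmented matrix [A | b].
R2 ← R2 − (4/7)·R1: [0, -23/7, 52/7, 46/7, 0, 225/7]
R3 ← R3 − (3/7)·R1: [0, -54/7, -17/7, -11/7, -5, 27/7]
R4 ← R4 + (5/7)·R1: [0, 13/7, 12/7, 16/7, 0, 39/7]
R3 ← R3 − (54/23)·R2: [0, 0, -457/23, -17, -5, -1647/23]
R4 ← R4 + (13/23)·R2: [0, 0, 136/23, 6, 0, 546/23]
R4 ← R4 + (136/457)·R3: [0, 0, 0, 430/457, -680/457, 1110/457]
The echelon form has 4 nonzero rows, and every pivot lies in the first 5 columns, so rank(A) = rank([A|b]) = 4.
The system is consistent.
rank = 4 < 5 unknowns, so there are infinitely many solutions.

infinite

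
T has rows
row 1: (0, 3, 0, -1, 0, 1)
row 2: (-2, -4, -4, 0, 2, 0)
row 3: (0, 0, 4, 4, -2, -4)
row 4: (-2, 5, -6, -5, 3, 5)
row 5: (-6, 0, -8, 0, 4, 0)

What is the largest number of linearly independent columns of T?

Row reduce to echelon form.
Swap R1 ↔ R2
R4 ← R4 − R1: [0, 9, -2, -5, 1, 5]
R5 ← R5 − (3)·R1: [0, 12, 4, 0, -2, 0]
R4 ← R4 − (3)·R2: [0, 0, -2, -2, 1, 2]
R5 ← R5 − (4)·R2: [0, 0, 4, 4, -2, -4]
R4 ← R4 + (1/2)·R3: [0, 0, 0, 0, 0, 0]
R5 ← R5 − R3: [0, 0, 0, 0, 0, 0]
Echelon form has 3 nonzero rows, so rank(T) = 3.
The rank gives the maximum number of linearly independent columns: 3.

3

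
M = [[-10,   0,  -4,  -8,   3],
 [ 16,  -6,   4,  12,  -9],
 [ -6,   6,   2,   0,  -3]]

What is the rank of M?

Row reduce to echelon form.
R2 ← R2 + (8/5)·R1: [0, -6, -12/5, -4/5, -21/5]
R3 ← R3 − (3/5)·R1: [0, 6, 22/5, 24/5, -24/5]
R3 ← R3 + R2: [0, 0, 2, 4, -9]
Echelon form has 3 nonzero rows, so rank(M) = 3.

3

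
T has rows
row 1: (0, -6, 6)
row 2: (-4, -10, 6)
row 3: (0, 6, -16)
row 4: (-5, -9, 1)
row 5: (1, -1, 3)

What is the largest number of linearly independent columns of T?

Row reduce to echelon form.
Swap R1 ↔ R2
R4 ← R4 − (5/4)·R1: [0, 7/2, -13/2]
R5 ← R5 + (1/4)·R1: [0, -7/2, 9/2]
R3 ← R3 + R2: [0, 0, -10]
R4 ← R4 + (7/12)·R2: [0, 0, -3]
R5 ← R5 − (7/12)·R2: [0, 0, 1]
R4 ← R4 − (3/10)·R3: [0, 0, 0]
R5 ← R5 + (1/10)·R3: [0, 0, 0]
Echelon form has 3 nonzero rows, so rank(T) = 3.
The rank gives the maximum number of linearly independent columns: 3.

3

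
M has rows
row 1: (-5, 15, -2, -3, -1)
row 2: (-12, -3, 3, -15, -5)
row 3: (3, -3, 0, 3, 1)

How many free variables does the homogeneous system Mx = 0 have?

3

Row reduce to echelon form.
R2 ← R2 − (12/5)·R1: [0, -39, 39/5, -39/5, -13/5]
R3 ← R3 + (3/5)·R1: [0, 6, -6/5, 6/5, 2/5]
R3 ← R3 + (2/13)·R2: [0, 0, 0, 0, 0]
2 nonzero rows, so rank(M) = 2.
M has 5 columns; by rank–nullity, nullity = 5 − 2 = 3.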